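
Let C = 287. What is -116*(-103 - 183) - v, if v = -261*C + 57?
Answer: 108026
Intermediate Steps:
v = -74850 (v = -261*287 + 57 = -74907 + 57 = -74850)
-116*(-103 - 183) - v = -116*(-103 - 183) - 1*(-74850) = -116*(-286) + 74850 = 33176 + 74850 = 108026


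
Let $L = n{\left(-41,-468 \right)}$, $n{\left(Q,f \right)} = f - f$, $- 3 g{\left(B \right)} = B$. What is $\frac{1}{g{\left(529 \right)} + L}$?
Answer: $- \frac{3}{529} \approx -0.0056711$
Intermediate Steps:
$g{\left(B \right)} = - \frac{B}{3}$
$n{\left(Q,f \right)} = 0$
$L = 0$
$\frac{1}{g{\left(529 \right)} + L} = \frac{1}{\left(- \frac{1}{3}\right) 529 + 0} = \frac{1}{- \frac{529}{3} + 0} = \frac{1}{- \frac{529}{3}} = - \frac{3}{529}$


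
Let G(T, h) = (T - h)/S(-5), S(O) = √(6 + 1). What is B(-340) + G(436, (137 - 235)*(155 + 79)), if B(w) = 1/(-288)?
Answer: -1/288 + 23368*√7/7 ≈ 8832.3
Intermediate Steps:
S(O) = √7
G(T, h) = √7*(T - h)/7 (G(T, h) = (T - h)/(√7) = (T - h)*(√7/7) = √7*(T - h)/7)
B(w) = -1/288
B(-340) + G(436, (137 - 235)*(155 + 79)) = -1/288 + √7*(436 - (137 - 235)*(155 + 79))/7 = -1/288 + √7*(436 - (-98)*234)/7 = -1/288 + √7*(436 - 1*(-22932))/7 = -1/288 + √7*(436 + 22932)/7 = -1/288 + (⅐)*√7*23368 = -1/288 + 23368*√7/7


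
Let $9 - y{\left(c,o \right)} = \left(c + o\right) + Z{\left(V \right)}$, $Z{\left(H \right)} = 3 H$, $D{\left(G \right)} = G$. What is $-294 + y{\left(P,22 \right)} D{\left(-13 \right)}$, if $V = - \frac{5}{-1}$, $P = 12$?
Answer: $226$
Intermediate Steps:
$V = 5$ ($V = \left(-5\right) \left(-1\right) = 5$)
$y{\left(c,o \right)} = -6 - c - o$ ($y{\left(c,o \right)} = 9 - \left(\left(c + o\right) + 3 \cdot 5\right) = 9 - \left(\left(c + o\right) + 15\right) = 9 - \left(15 + c + o\right) = -6 - c - o$)
$-294 + y{\left(P,22 \right)} D{\left(-13 \right)} = -294 + \left(-6 - 12 - 22\right) \left(-13\right) = -294 - -520 = -294 + 520 = 226$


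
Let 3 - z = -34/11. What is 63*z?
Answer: 4221/11 ≈ 383.73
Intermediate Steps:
z = 67/11 (z = 3 - (-34)/11 = 3 - 1*(-34/11) = 3 + 34/11 = 67/11 ≈ 6.0909)
63*z = 63*(67/11) = 4221/11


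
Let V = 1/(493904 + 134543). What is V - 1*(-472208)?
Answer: 296757700977/628447 ≈ 4.7221e+5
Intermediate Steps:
V = 1/628447 ≈ 1.5912e-6
V - 1*(-472208) = 1/628447 - 1*(-472208) = 1/628447 + 472208 = 296757700977/628447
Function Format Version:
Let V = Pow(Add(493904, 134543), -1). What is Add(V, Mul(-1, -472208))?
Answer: Rational(296757700977, 628447) ≈ 4.7221e+5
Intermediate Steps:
V = Rational(1, 628447) (V = Pow(628447, -1) = Rational(1, 628447) ≈ 1.5912e-6)
Add(V, Mul(-1, -472208)) = Add(Rational(1, 628447), Mul(-1, -472208)) = Add(Rational(1, 628447), 472208) = Rational(296757700977, 628447)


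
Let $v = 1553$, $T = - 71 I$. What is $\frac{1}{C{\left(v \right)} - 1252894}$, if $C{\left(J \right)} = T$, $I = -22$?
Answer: $- \frac{1}{1251332} \approx -7.9915 \cdot 10^{-7}$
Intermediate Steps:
$T = 1562$ ($T = \left(-71\right) \left(-22\right) = 1562$)
$C{\left(J \right)} = 1562$
$\frac{1}{C{\left(v \right)} - 1252894} = \frac{1}{1562 - 1252894} = \frac{1}{-1251332} = - \frac{1}{1251332}$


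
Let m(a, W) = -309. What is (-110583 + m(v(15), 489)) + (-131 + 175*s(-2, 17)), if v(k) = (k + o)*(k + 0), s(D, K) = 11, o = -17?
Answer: -109098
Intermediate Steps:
v(k) = k*(-17 + k) (v(k) = (k - 17)*(k + 0) = (-17 + k)*k = k*(-17 + k))
(-110583 + m(v(15), 489)) + (-131 + 175*s(-2, 17)) = (-110583 - 309) + (-131 + 175*11) = -110892 + (-131 + 1925) = -110892 + 1794 = -109098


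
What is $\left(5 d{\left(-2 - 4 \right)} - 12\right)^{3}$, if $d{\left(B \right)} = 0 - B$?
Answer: $5832$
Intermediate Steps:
$d{\left(B \right)} = - B$
$\left(5 d{\left(-2 - 4 \right)} - 12\right)^{3} = \left(5 \left(- (-2 - 4)\right) - 12\right)^{3} = \left(5 \left(\left(-1\right) \left(-6\right)\right) - 12\right)^{3} = \left(5 \cdot 6 - 12\right)^{3} = \left(30 - 12\right)^{3} = 18^{3} = 5832$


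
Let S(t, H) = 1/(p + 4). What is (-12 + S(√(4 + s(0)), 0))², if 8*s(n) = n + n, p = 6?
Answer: 14161/100 ≈ 141.61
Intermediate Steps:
s(n) = n/4 (s(n) = (n + n)/8 = (2*n)/8 = n/4)
S(t, H) = ⅒ (S(t, H) = 1/(6 + 4) = 1/10 = ⅒)
(-12 + S(√(4 + s(0)), 0))² = (-12 + ⅒)² = (-119/10)² = 14161/100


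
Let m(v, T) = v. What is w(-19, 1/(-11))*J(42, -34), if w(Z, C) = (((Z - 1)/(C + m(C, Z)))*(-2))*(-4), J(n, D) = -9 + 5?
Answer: -3520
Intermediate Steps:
J(n, D) = -4
w(Z, C) = 4*(-1 + Z)/C (w(Z, C) = (((Z - 1)/(C + C))*(-2))*(-4) = (((-1 + Z)/((2*C)))*(-2))*(-4) = (((-1 + Z)*(1/(2*C)))*(-2))*(-4) = (((-1 + Z)/(2*C))*(-2))*(-4) = -(-1 + Z)/C*(-4) = 4*(-1 + Z)/C)
w(-19, 1/(-11))*J(42, -34) = (4*(-1 - 19)/(1/(-11)))*(-4) = (4*(-20)/(-1/11))*(-4) = (4*(-11)*(-20))*(-4) = 880*(-4) = -3520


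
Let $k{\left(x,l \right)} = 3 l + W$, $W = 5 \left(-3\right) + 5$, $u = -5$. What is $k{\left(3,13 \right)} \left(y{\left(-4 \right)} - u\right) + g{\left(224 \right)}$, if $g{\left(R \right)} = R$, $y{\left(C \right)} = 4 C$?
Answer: $-95$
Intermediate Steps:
$W = -10$ ($W = -15 + 5 = -10$)
$k{\left(x,l \right)} = -10 + 3 l$ ($k{\left(x,l \right)} = 3 l - 10 = -10 + 3 l$)
$k{\left(3,13 \right)} \left(y{\left(-4 \right)} - u\right) + g{\left(224 \right)} = \left(-10 + 3 \cdot 13\right) \left(4 \left(-4\right) - -5\right) + 224 = \left(-10 + 39\right) \left(-16 + 5\right) + 224 = 29 \left(-11\right) + 224 = -319 + 224 = -95$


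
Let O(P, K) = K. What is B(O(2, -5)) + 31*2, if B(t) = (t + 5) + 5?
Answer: 67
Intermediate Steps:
B(t) = 10 + t (B(t) = (5 + t) + 5 = 10 + t)
B(O(2, -5)) + 31*2 = (10 - 5) + 31*2 = 5 + 62 = 67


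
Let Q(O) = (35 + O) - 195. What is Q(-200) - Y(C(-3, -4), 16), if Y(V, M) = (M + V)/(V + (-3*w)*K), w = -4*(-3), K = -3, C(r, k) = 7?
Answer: -1801/5 ≈ -360.20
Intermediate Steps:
w = 12
Y(V, M) = (M + V)/(108 + V) (Y(V, M) = (M + V)/(V - 3*12*(-3)) = (M + V)/(V - 36*(-3)) = (M + V)/(V + 108) = (M + V)/(108 + V))
Q(O) = -160 + O
Q(-200) - Y(C(-3, -4), 16) = (-160 - 200) - (16 + 7)/(108 + 7) = -360 - 23/115 = -360 - 1*⅕ = -360 - ⅕ = -1801/5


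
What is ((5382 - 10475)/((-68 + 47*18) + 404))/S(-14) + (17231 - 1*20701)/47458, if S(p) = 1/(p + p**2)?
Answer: -10998538912/14023839 ≈ -784.27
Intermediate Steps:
((5382 - 10475)/((-68 + 47*18) + 404))/S(-14) + (17231 - 1*20701)/47458 = ((5382 - 10475)/((-68 + 47*18) + 404))/((1/((-14)*(1 - 14)))) + (17231 - 1*20701)/47458 = (-5093/((-68 + 846) + 404))/((-1/14/(-13))) + (17231 - 20701)*(1/47458) = (-5093/(778 + 404))/((-1/14*(-1/13))) - 3470*1/47458 = (-5093/1182)/(1/182) - 1735/23729 = -5093*1/1182*182 - 1735/23729 = -5093/1182*182 - 1735/23729 = -463463/591 - 1735/23729 = -10998538912/14023839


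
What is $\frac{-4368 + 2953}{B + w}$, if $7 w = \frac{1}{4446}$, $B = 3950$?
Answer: $- \frac{44037630}{122931901} \approx -0.35823$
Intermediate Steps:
$w = \frac{1}{31122}$ ($w = \frac{1}{7 \cdot 4446} = \frac{1}{7} \cdot \frac{1}{4446} = \frac{1}{31122} \approx 3.2132 \cdot 10^{-5}$)
$\frac{-4368 + 2953}{B + w} = \frac{-4368 + 2953}{3950 + \frac{1}{31122}} = - \frac{1415}{\frac{122931901}{31122}} = \left(-1415\right) \frac{31122}{122931901} = - \frac{44037630}{122931901}$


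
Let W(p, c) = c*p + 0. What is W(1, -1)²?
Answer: 1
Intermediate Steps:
W(p, c) = c*p
W(1, -1)² = (-1*1)² = (-1)² = 1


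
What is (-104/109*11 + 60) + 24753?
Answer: 2703473/109 ≈ 24803.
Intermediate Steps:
(-104/109*11 + 60) + 24753 = (-1144/109 + 60) + 24753 = 5396/109 + 24753 = 2703473/109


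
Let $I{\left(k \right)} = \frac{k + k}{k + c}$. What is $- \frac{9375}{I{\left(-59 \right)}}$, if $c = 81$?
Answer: $\frac{103125}{59} \approx 1747.9$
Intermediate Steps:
$I{\left(k \right)} = \frac{2 k}{81 + k}$ ($I{\left(k \right)} = \frac{k + k}{k + 81} = \frac{2 k}{81 + k}$)
$- \frac{9375}{I{\left(-59 \right)}} = - \frac{9375}{2 \left(-59\right) \frac{1}{81 - 59}} = - \frac{9375}{2 \left(-59\right) \frac{1}{22}} = - \frac{9375}{- \frac{59}{11}} = \left(-9375\right) \left(- \frac{11}{59}\right) = \frac{103125}{59}$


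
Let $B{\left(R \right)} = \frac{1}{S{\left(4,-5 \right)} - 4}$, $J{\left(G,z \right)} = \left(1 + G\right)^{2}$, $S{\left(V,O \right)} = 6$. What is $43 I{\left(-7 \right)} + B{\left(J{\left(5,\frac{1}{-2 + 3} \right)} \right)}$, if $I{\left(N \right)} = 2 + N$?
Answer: $- \frac{429}{2} \approx -214.5$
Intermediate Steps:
$B{\left(R \right)} = \frac{1}{2}$ ($B{\left(R \right)} = \frac{1}{6 - 4} = \frac{1}{2}$)
$43 I{\left(-7 \right)} + B{\left(J{\left(5,\frac{1}{-2 + 3} \right)} \right)} = 43 \left(2 - 7\right) + \frac{1}{2} = 43 \left(-5\right) + \frac{1}{2} = -215 + \frac{1}{2} = - \frac{429}{2}$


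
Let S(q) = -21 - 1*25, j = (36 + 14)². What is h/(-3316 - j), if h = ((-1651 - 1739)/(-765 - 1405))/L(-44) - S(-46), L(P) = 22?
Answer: -219943/27765584 ≈ -0.0079214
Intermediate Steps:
j = 2500 (j = 50² = 2500)
S(q) = -46 (S(q) = -21 - 25 = -46)
h = 219943/4774 (h = ((-1651 - 1739)/(-765 - 1405))/22 - 1*(-46) = -3390/(-2170)*(1/22) + 46 = -3390*(-1/2170)*(1/22) + 46 = (339/217)*(1/22) + 46 = 339/4774 + 46 = 219943/4774 ≈ 46.071)
h/(-3316 - j) = 219943/(4774*(-3316 - 1*2500)) = 219943/(4774*(-3316 - 2500)) = (219943/4774)/(-5816) = (219943/4774)*(-1/5816) = -219943/27765584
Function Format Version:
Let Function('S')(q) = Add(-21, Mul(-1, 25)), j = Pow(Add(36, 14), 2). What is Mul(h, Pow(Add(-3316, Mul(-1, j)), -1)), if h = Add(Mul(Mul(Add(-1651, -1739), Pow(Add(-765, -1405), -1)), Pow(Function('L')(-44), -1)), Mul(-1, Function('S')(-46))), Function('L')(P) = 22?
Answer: Rational(-219943, 27765584) ≈ -0.0079214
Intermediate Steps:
j = 2500 (j = Pow(50, 2) = 2500)
Function('S')(q) = -46 (Function('S')(q) = Add(-21, -25) = -46)
h = Rational(219943, 4774) (h = Add(Mul(Mul(Add(-1651, -1739), Pow(Add(-765, -1405), -1)), Pow(22, -1)), Mul(-1, -46)) = Add(Mul(Mul(-3390, Pow(-2170, -1)), Rational(1, 22)), 46) = Add(Mul(Mul(-3390, Rational(-1, 2170)), Rational(1, 22)), 46) = Add(Mul(Rational(339, 217), Rational(1, 22)), 46) = Add(Rational(339, 4774), 46) = Rational(219943, 4774) ≈ 46.071)
Mul(h, Pow(Add(-3316, Mul(-1, j)), -1)) = Mul(Rational(219943, 4774), Pow(Add(-3316, Mul(-1, 2500)), -1)) = Mul(Rational(219943, 4774), Pow(Add(-3316, -2500), -1)) = Mul(Rational(219943, 4774), Pow(-5816, -1)) = Mul(Rational(219943, 4774), Rational(-1, 5816)) = Rational(-219943, 27765584)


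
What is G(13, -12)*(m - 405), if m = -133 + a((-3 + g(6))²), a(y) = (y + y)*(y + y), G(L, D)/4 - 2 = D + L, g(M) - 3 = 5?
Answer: 23544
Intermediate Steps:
g(M) = 8 (g(M) = 3 + 5 = 8)
G(L, D) = 8 + 4*D + 4*L (G(L, D) = 8 + 4*(D + L) = 8 + (4*D + 4*L) = 8 + 4*D + 4*L)
a(y) = 4*y² (a(y) = (2*y)*(2*y) = 4*y²)
m = 2367 (m = -133 + 4*((-3 + 8)²)² = -133 + 4*(5²)² = -133 + 4*25² = -133 + 4*625 = -133 + 2500 = 2367)
G(13, -12)*(m - 405) = (8 + 4*(-12) + 4*13)*(2367 - 405) = (8 - 48 + 52)*1962 = 12*1962 = 23544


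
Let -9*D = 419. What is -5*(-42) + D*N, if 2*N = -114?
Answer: 8591/3 ≈ 2863.7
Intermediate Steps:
N = -57 (N = (½)*(-114) = -57)
D = -419/9 (D = -⅑*419 = -419/9 ≈ -46.556)
-5*(-42) + D*N = -5*(-42) - 419/9*(-57) = 210 + 7961/3 = 8591/3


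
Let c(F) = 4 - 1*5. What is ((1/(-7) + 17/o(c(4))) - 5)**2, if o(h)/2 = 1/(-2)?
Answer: 24025/49 ≈ 490.31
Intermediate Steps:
c(F) = -1 (c(F) = 4 - 5 = -1)
o(h) = -1 (o(h) = 2/(-2) = 2*(-1/2) = -1)
((1/(-7) + 17/o(c(4))) - 5)**2 = ((1/(-7) + 17/(-1)) - 5)**2 = ((1*(-1/7) + 17*(-1)) - 5)**2 = ((-1/7 - 17) - 5)**2 = (-120/7 - 5)**2 = (-155/7)**2 = 24025/49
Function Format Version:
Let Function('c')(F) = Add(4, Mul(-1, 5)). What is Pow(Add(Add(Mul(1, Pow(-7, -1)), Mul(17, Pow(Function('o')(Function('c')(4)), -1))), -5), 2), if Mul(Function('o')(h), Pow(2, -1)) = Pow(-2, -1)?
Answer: Rational(24025, 49) ≈ 490.31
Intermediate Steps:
Function('c')(F) = -1 (Function('c')(F) = Add(4, -5) = -1)
Function('o')(h) = -1 (Function('o')(h) = Mul(2, Pow(-2, -1)) = Mul(2, Rational(-1, 2)) = -1)
Pow(Add(Add(Mul(1, Pow(-7, -1)), Mul(17, Pow(Function('o')(Function('c')(4)), -1))), -5), 2) = Pow(Add(Add(Mul(1, Pow(-7, -1)), Mul(17, Pow(-1, -1))), -5), 2) = Pow(Add(Add(Mul(1, Rational(-1, 7)), Mul(17, -1)), -5), 2) = Pow(Add(Add(Rational(-1, 7), -17), -5), 2) = Pow(Add(Rational(-120, 7), -5), 2) = Pow(Rational(-155, 7), 2) = Rational(24025, 49)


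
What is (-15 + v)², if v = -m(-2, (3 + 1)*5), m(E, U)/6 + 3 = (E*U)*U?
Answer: 23068809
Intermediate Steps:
m(E, U) = -18 + 6*E*U² (m(E, U) = -18 + 6*((E*U)*U) = -18 + 6*(E*U²) = -18 + 6*E*U²)
v = 4818 (v = -(-18 + 6*(-2)*((3 + 1)*5)²) = -(-18 + 6*(-2)*(4*5)²) = -(-18 + 6*(-2)*20²) = -(-18 + 6*(-2)*400) = -(-18 - 4800) = -1*(-4818) = 4818)
(-15 + v)² = (-15 + 4818)² = 4803² = 23068809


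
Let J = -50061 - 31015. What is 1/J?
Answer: -1/81076 ≈ -1.2334e-5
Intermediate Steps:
J = -81076
1/J = 1/(-81076) = -1/81076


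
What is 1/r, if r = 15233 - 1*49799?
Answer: -1/34566 ≈ -2.8930e-5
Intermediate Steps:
r = -34566 (r = 15233 - 49799 = -34566)
1/r = 1/(-34566) = -1/34566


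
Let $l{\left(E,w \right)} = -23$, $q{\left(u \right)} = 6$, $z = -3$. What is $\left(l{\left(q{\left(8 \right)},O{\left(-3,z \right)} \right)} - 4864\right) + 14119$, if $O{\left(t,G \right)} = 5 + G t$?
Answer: $9232$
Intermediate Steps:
$\left(l{\left(q{\left(8 \right)},O{\left(-3,z \right)} \right)} - 4864\right) + 14119 = \left(-23 - 4864\right) + 14119 = -4887 + 14119 = 9232$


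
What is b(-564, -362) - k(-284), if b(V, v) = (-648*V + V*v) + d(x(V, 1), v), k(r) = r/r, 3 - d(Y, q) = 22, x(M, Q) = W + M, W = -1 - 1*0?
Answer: 569620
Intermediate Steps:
W = -1 (W = -1 + 0 = -1)
x(M, Q) = -1 + M
d(Y, q) = -19 (d(Y, q) = 3 - 1*22 = 3 - 22 = -19)
k(r) = 1
b(V, v) = -19 - 648*V + V*v (b(V, v) = (-648*V + V*v) - 19 = -19 - 648*V + V*v)
b(-564, -362) - k(-284) = (-19 - 648*(-564) - 564*(-362)) - 1*1 = (-19 + 365472 + 204168) - 1 = 569621 - 1 = 569620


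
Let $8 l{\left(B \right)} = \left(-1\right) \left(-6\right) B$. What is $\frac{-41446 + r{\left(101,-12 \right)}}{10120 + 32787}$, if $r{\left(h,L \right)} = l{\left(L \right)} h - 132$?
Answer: $- \frac{42487}{42907} \approx -0.99021$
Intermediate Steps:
$l{\left(B \right)} = \frac{3 B}{4}$ ($l{\left(B \right)} = \frac{\left(-1\right) \left(-6\right) B}{8} = \frac{6 B}{8} = \frac{3 B}{4}$)
$r{\left(h,L \right)} = -132 + \frac{3 L h}{4}$ ($r{\left(h,L \right)} = \frac{3 L}{4} h - 132 = \frac{3 L h}{4} - 132 = -132 + \frac{3 L h}{4}$)
$\frac{-41446 + r{\left(101,-12 \right)}}{10120 + 32787} = \frac{-41446 + \left(-132 + \frac{3}{4} \left(-12\right) 101\right)}{10120 + 32787} = \frac{-41446 - 1041}{42907} = \left(-41446 - 1041\right) \frac{1}{42907} = \left(-42487\right) \frac{1}{42907} = - \frac{42487}{42907}$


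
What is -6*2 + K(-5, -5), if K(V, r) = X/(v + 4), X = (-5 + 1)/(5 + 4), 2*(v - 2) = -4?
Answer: -109/9 ≈ -12.111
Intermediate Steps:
v = 0 (v = 2 + (1/2)*(-4) = 2 - 2 = 0)
X = -4/9 ≈ -0.44444
K(V, r) = -1/9 (K(V, r) = -4/(9*(0 + 4)) = -4/9/4 = -4/9*1/4 = -1/9)
-6*2 + K(-5, -5) = -6*2 - 1/9 = -12 - 1/9 = -109/9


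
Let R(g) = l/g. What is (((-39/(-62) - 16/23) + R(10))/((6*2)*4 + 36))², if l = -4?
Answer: 1229881/39856129600 ≈ 3.0858e-5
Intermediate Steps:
R(g) = -4/g
(((-39/(-62) - 16/23) + R(10))/((6*2)*4 + 36))² = (((-39/(-62) - 16/23) - 4/10)/((6*2)*4 + 36))² = (((-39*(-1/62) - 16*1/23) - 4*⅒)/(12*4 + 36))² = (((39/62 - 16/23) - ⅖)/(48 + 36))² = ((-95/1426 - ⅖)/84)² = (-3327/7130*1/84)² = (-1109/199640)² = 1229881/39856129600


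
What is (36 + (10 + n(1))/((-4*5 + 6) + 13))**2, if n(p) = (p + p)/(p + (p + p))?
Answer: 5776/9 ≈ 641.78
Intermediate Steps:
n(p) = 2/3 (n(p) = (2*p)/(p + 2*p) = (2*p)/((3*p)) = (2*p)*(1/(3*p)) = 2/3)
(36 + (10 + n(1))/((-4*5 + 6) + 13))**2 = (36 + (10 + 2/3)/((-4*5 + 6) + 13))**2 = (36 + 32/(3*((-20 + 6) + 13)))**2 = (36 + 32/(3*(-14 + 13)))**2 = (36 + (32/3)/(-1))**2 = (36 + (32/3)*(-1))**2 = (36 - 32/3)**2 = (76/3)**2 = 5776/9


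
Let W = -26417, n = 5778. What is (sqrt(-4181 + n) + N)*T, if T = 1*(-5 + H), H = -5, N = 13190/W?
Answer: 131900/26417 - 10*sqrt(1597) ≈ -394.63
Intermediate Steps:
N = -13190/26417 (N = 13190/(-26417) = 13190*(-1/26417) = -13190/26417 ≈ -0.49930)
T = -10 (T = 1*(-5 - 5) = 1*(-10) = -10)
(sqrt(-4181 + n) + N)*T = (sqrt(-4181 + 5778) - 13190/26417)*(-10) = (sqrt(1597) - 13190/26417)*(-10) = (-13190/26417 + sqrt(1597))*(-10) = 131900/26417 - 10*sqrt(1597)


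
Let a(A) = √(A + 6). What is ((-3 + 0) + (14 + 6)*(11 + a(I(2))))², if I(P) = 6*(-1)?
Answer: 47089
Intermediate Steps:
I(P) = -6
a(A) = √(6 + A)
((-3 + 0) + (14 + 6)*(11 + a(I(2))))² = ((-3 + 0) + (14 + 6)*(11 + √(6 - 6)))² = (-3 + 20*(11 + √0))² = (-3 + 20*(11 + 0))² = (-3 + 20*11)² = (-3 + 220)² = 217² = 47089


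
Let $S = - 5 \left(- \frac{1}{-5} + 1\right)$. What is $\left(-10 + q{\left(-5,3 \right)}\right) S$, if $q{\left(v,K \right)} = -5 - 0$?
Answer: $90$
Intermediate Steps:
$q{\left(v,K \right)} = -5$ ($q{\left(v,K \right)} = -5 + 0 = -5$)
$S = -6$ ($S = - 5 \left(\left(-1\right) \left(- \frac{1}{5}\right) + 1\right) = - 5 \left(\frac{1}{5} + 1\right) = \left(-5\right) \frac{6}{5} = -6$)
$\left(-10 + q{\left(-5,3 \right)}\right) S = \left(-10 - 5\right) \left(-6\right) = \left(-15\right) \left(-6\right) = 90$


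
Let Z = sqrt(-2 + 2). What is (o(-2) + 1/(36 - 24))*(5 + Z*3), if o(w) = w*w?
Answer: 245/12 ≈ 20.417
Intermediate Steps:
o(w) = w**2
Z = 0 (Z = sqrt(0) = 0)
(o(-2) + 1/(36 - 24))*(5 + Z*3) = ((-2)**2 + 1/(36 - 24))*(5 + 0*3) = (4 + 1/12)*(5 + 0) = (4 + 1/12)*5 = (49/12)*5 = 245/12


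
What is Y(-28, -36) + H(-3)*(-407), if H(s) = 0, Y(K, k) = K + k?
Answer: -64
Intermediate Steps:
Y(-28, -36) + H(-3)*(-407) = (-28 - 36) + 0*(-407) = -64 + 0 = -64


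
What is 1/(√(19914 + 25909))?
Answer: √45823/45823 ≈ 0.0046715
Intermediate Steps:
1/(√(19914 + 25909)) = 1/(√45823) = √45823/45823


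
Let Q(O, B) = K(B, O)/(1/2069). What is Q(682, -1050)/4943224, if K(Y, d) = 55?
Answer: 10345/449384 ≈ 0.023020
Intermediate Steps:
Q(O, B) = 113795 (Q(O, B) = 55/(1/2069) = 55*2069 = 113795)
Q(682, -1050)/4943224 = 113795/4943224 = 113795*(1/4943224) = 10345/449384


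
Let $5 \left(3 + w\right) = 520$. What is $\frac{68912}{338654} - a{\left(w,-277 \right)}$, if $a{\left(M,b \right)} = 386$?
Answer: $- \frac{65325766}{169327} \approx -385.8$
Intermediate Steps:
$w = 101$ ($w = -3 + \frac{1}{5} \cdot 520 = -3 + 104 = 101$)
$\frac{68912}{338654} - a{\left(w,-277 \right)} = \frac{68912}{338654} - 386 = 68912 \cdot \frac{1}{338654} - 386 = \frac{34456}{169327} - 386 = - \frac{65325766}{169327}$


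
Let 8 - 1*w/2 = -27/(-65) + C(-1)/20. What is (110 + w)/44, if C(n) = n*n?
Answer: 16259/5720 ≈ 2.8425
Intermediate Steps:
C(n) = n²
w = 1959/130 (w = 16 - 2*(-27/(-65) + (-1)²/20) = 16 - 2*(-27*(-1/65) + 1*(1/20)) = 16 - 2*(27/65 + 1/20) = 16 - 2*121/260 = 16 - 121/130 = 1959/130 ≈ 15.069)
(110 + w)/44 = (110 + 1959/130)/44 = (1/44)*(16259/130) = 16259/5720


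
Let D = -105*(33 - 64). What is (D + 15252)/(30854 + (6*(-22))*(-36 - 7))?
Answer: 18507/36530 ≈ 0.50662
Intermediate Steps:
D = 3255 (D = -105*(-31) = 3255)
(D + 15252)/(30854 + (6*(-22))*(-36 - 7)) = (3255 + 15252)/(30854 + (6*(-22))*(-36 - 7)) = 18507/(30854 - 132*(-43)) = 18507/(30854 + 5676) = 18507/36530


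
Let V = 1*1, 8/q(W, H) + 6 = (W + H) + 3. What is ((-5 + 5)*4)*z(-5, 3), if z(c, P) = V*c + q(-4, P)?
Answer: 0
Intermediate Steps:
q(W, H) = 8/(-3 + H + W) (q(W, H) = 8/(-6 + ((W + H) + 3)) = 8/(-6 + ((H + W) + 3)) = 8/(-6 + (3 + H + W)) = 8/(-3 + H + W))
V = 1
z(c, P) = c + 8/(-7 + P) (z(c, P) = 1*c + 8/(-3 + P - 4) = c + 8/(-7 + P))
((-5 + 5)*4)*z(-5, 3) = ((-5 + 5)*4)*((8 - 5*(-7 + 3))/(-7 + 3)) = (0*4)*((8 - 5*(-4))/(-4)) = 0*(-(8 + 20)/4) = 0*(-1/4*28) = 0*(-7) = 0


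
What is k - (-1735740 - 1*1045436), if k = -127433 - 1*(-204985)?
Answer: 2858728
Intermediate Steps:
k = 77552 (k = -127433 + 204985 = 77552)
k - (-1735740 - 1*1045436) = 77552 - (-1735740 - 1*1045436) = 77552 - (-1735740 - 1045436) = 77552 - 1*(-2781176) = 77552 + 2781176 = 2858728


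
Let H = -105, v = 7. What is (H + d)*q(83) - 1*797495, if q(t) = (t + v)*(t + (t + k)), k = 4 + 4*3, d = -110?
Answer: -4319195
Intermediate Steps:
k = 16 (k = 4 + 12 = 16)
q(t) = (7 + t)*(16 + 2*t) (q(t) = (t + 7)*(t + (t + 16)) = (7 + t)*(t + (16 + t)) = (7 + t)*(16 + 2*t))
(H + d)*q(83) - 1*797495 = (-105 - 110)*(112 + 2*83² + 30*83) - 1*797495 = -215*(112 + 2*6889 + 2490) - 797495 = -215*(112 + 13778 + 2490) - 797495 = -215*16380 - 797495 = -3521700 - 797495 = -4319195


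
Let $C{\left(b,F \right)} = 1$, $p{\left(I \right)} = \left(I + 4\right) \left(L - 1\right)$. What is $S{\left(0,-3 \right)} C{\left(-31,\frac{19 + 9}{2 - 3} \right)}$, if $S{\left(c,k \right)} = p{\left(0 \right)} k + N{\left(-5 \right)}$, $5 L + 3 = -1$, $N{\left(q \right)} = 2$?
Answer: $\frac{118}{5} \approx 23.6$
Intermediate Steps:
$L = - \frac{4}{5}$ ($L = - \frac{3}{5} + \frac{1}{5} \left(-1\right) = - \frac{3}{5} - \frac{1}{5} = - \frac{4}{5} \approx -0.8$)
$p{\left(I \right)} = - \frac{36}{5} - \frac{9 I}{5}$ ($p{\left(I \right)} = \left(I + 4\right) \left(- \frac{4}{5} - 1\right) = \left(4 + I\right) \left(- \frac{9}{5}\right) = - \frac{36}{5} - \frac{9 I}{5}$)
$S{\left(c,k \right)} = 2 - \frac{36 k}{5}$ ($S{\left(c,k \right)} = \left(- \frac{36}{5} - 0\right) k + 2 = \left(- \frac{36}{5} + 0\right) k + 2 = - \frac{36 k}{5} + 2 = 2 - \frac{36 k}{5}$)
$S{\left(0,-3 \right)} C{\left(-31,\frac{19 + 9}{2 - 3} \right)} = \left(2 - - \frac{108}{5}\right) 1 = \left(2 + \frac{108}{5}\right) 1 = \frac{118}{5} \cdot 1 = \frac{118}{5}$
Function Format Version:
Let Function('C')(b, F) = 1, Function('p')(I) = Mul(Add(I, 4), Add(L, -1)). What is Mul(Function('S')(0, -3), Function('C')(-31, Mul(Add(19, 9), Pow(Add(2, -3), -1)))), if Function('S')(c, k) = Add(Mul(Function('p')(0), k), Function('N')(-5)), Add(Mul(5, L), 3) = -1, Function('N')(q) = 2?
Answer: Rational(118, 5) ≈ 23.600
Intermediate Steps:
L = Rational(-4, 5) (L = Add(Rational(-3, 5), Mul(Rational(1, 5), -1)) = Add(Rational(-3, 5), Rational(-1, 5)) = Rational(-4, 5) ≈ -0.80000)
Function('p')(I) = Add(Rational(-36, 5), Mul(Rational(-9, 5), I)) (Function('p')(I) = Mul(Add(I, 4), Add(Rational(-4, 5), -1)) = Mul(Add(4, I), Rational(-9, 5)) = Add(Rational(-36, 5), Mul(Rational(-9, 5), I)))
Function('S')(c, k) = Add(2, Mul(Rational(-36, 5), k)) (Function('S')(c, k) = Add(Mul(Add(Rational(-36, 5), Mul(Rational(-9, 5), 0)), k), 2) = Add(Mul(Add(Rational(-36, 5), 0), k), 2) = Add(Mul(Rational(-36, 5), k), 2) = Add(2, Mul(Rational(-36, 5), k)))
Mul(Function('S')(0, -3), Function('C')(-31, Mul(Add(19, 9), Pow(Add(2, -3), -1)))) = Mul(Add(2, Mul(Rational(-36, 5), -3)), 1) = Mul(Add(2, Rational(108, 5)), 1) = Mul(Rational(118, 5), 1) = Rational(118, 5)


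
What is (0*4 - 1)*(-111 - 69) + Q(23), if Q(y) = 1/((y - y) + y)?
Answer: 4141/23 ≈ 180.04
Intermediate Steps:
Q(y) = 1/y (Q(y) = 1/(0 + y) = 1/y)
(0*4 - 1)*(-111 - 69) + Q(23) = (0*4 - 1)*(-111 - 69) + 1/23 = (0 - 1)*(-180) + 1/23 = -1*(-180) + 1/23 = 180 + 1/23 = 4141/23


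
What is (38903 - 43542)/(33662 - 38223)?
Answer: 4639/4561 ≈ 1.0171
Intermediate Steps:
(38903 - 43542)/(33662 - 38223) = -4639/(-4561) = -4639*(-1/4561) = 4639/4561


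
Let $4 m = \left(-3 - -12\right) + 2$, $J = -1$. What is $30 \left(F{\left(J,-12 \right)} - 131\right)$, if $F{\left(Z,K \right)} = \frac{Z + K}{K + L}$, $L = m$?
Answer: $- \frac{143850}{37} \approx -3887.8$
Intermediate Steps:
$m = \frac{11}{4}$ ($m = \frac{\left(-3 - -12\right) + 2}{4} = \frac{\left(-3 + \left(-3 + 15\right)\right) + 2}{4} = \frac{\left(-3 + 12\right) + 2}{4} = \frac{9 + 2}{4} = \frac{1}{4} \cdot 11 = \frac{11}{4} \approx 2.75$)
$L = \frac{11}{4} \approx 2.75$
$F{\left(Z,K \right)} = \frac{K + Z}{\frac{11}{4} + K}$ ($F{\left(Z,K \right)} = \frac{Z + K}{K + \frac{11}{4}} = \frac{K + Z}{\frac{11}{4} + K}$)
$30 \left(F{\left(J,-12 \right)} - 131\right) = 30 \left(\frac{4 \left(-12 - 1\right)}{11 + 4 \left(-12\right)} - 131\right) = 30 \left(4 \frac{1}{11 - 48} \left(-13\right) - 131\right) = 30 \left(4 \frac{1}{-37} \left(-13\right) - 131\right) = 30 \left(4 \left(- \frac{1}{37}\right) \left(-13\right) - 131\right) = 30 \left(\frac{52}{37} - 131\right) = 30 \left(- \frac{4795}{37}\right) = - \frac{143850}{37}$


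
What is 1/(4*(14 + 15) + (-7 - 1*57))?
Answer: 1/52 ≈ 0.019231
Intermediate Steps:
1/(4*(14 + 15) + (-7 - 1*57)) = 1/(4*29 + (-7 - 57)) = 1/(116 - 64) = 1/52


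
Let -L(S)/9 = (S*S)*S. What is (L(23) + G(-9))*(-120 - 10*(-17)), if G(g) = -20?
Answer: -5476150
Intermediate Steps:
L(S) = -9*S³ (L(S) = -9*S*S*S = -9*S²*S = -9*S³)
(L(23) + G(-9))*(-120 - 10*(-17)) = (-9*23³ - 20)*(-120 - 10*(-17)) = (-9*12167 - 20)*(-120 + 170) = (-109503 - 20)*50 = -109523*50 = -5476150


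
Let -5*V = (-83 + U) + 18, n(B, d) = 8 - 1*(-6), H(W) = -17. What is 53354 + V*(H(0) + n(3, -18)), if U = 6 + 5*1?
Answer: 266608/5 ≈ 53322.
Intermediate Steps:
U = 11 (U = 6 + 5 = 11)
n(B, d) = 14 (n(B, d) = 8 + 6 = 14)
V = 54/5 (V = -((-83 + 11) + 18)/5 = -(-72 + 18)/5 = -1/5*(-54) = 54/5 ≈ 10.800)
53354 + V*(H(0) + n(3, -18)) = 53354 + 54*(-17 + 14)/5 = 53354 + (54/5)*(-3) = 53354 - 162/5 = 266608/5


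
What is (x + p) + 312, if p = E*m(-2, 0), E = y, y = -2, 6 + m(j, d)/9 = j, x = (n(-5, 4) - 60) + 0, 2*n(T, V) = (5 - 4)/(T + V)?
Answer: 791/2 ≈ 395.50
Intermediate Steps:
n(T, V) = 1/(2*(T + V)) (n(T, V) = ((5 - 4)/(T + V))/2 = (1/(T + V))/2 = 1/(2*(T + V)))
x = -121/2 (x = (1/(2*(-5 + 4)) - 60) + 0 = ((½)/(-1) - 60) + 0 = ((½)*(-1) - 60) + 0 = (-½ - 60) + 0 = -121/2 + 0 = -121/2 ≈ -60.500)
m(j, d) = -54 + 9*j
E = -2
p = 144 (p = -2*(-54 + 9*(-2)) = -2*(-54 - 18) = -2*(-72) = 144)
(x + p) + 312 = (-121/2 + 144) + 312 = 167/2 + 312 = 791/2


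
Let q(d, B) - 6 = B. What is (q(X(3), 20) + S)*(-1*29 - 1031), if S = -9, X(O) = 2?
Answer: -18020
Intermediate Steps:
q(d, B) = 6 + B
(q(X(3), 20) + S)*(-1*29 - 1031) = ((6 + 20) - 9)*(-1*29 - 1031) = (26 - 9)*(-29 - 1031) = 17*(-1060) = -18020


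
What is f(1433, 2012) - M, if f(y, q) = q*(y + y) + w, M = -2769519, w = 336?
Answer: 8536247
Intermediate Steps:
f(y, q) = 336 + 2*q*y (f(y, q) = q*(y + y) + 336 = q*(2*y) + 336 = 2*q*y + 336 = 336 + 2*q*y)
f(1433, 2012) - M = (336 + 2*2012*1433) - 1*(-2769519) = (336 + 5766392) + 2769519 = 5766728 + 2769519 = 8536247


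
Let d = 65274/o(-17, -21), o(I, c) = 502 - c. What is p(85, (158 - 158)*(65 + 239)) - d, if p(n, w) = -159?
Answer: -148431/523 ≈ -283.81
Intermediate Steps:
d = 65274/523 (d = 65274/(502 - 1*(-21)) = 65274/(502 + 21) = 65274/523 ≈ 124.81)
p(85, (158 - 158)*(65 + 239)) - d = -159 - 1*65274/523 = -159 - 65274/523 = -148431/523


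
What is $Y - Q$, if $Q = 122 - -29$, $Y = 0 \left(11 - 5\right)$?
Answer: $-151$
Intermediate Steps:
$Y = 0$ ($Y = 0 \cdot 6 = 0$)
$Q = 151$ ($Q = 122 + 29 = 151$)
$Y - Q = 0 - 151 = -151$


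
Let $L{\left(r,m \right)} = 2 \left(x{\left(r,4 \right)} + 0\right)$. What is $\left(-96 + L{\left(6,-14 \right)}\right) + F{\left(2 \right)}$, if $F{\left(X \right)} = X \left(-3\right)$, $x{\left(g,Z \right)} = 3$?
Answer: $-96$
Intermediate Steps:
$L{\left(r,m \right)} = 6$ ($L{\left(r,m \right)} = 2 \left(3 + 0\right) = 2 \cdot 3 = 6$)
$F{\left(X \right)} = - 3 X$
$\left(-96 + L{\left(6,-14 \right)}\right) + F{\left(2 \right)} = \left(-96 + 6\right) - 6 = -90 - 6 = -96$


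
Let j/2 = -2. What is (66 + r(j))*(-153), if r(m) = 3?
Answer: -10557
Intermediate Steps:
j = -4 (j = 2*(-2) = -4)
(66 + r(j))*(-153) = (66 + 3)*(-153) = 69*(-153) = -10557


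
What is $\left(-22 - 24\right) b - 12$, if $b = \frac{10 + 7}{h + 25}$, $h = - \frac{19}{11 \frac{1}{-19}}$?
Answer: $- \frac{8117}{318} \approx -25.525$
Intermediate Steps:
$h = \frac{361}{11}$ ($h = - \frac{19}{11 \left(- \frac{1}{19}\right)} = - \frac{19}{- \frac{11}{19}} = \left(-19\right) \left(- \frac{19}{11}\right) = \frac{361}{11} \approx 32.818$)
$b = \frac{187}{636}$ ($b = \frac{10 + 7}{\frac{361}{11} + 25} = \frac{17}{\frac{636}{11}} = 17 \cdot \frac{11}{636} = \frac{187}{636} \approx 0.29402$)
$\left(-22 - 24\right) b - 12 = \left(-22 - 24\right) \frac{187}{636} - 12 = \left(-46\right) \frac{187}{636} - 12 = - \frac{4301}{318} - 12 = - \frac{8117}{318}$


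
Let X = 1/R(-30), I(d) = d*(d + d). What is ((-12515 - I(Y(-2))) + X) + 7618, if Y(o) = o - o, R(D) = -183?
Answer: -896152/183 ≈ -4897.0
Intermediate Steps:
Y(o) = 0
I(d) = 2*d² (I(d) = d*(2*d) = 2*d²)
X = -1/183 (X = 1/(-183) = -1/183 ≈ -0.0054645)
((-12515 - I(Y(-2))) + X) + 7618 = ((-12515 - 2*0²) - 1/183) + 7618 = ((-12515 - 2*0) - 1/183) + 7618 = ((-12515 - 1*0) - 1/183) + 7618 = ((-12515 + 0) - 1/183) + 7618 = (-12515 - 1/183) + 7618 = -2290246/183 + 7618 = -896152/183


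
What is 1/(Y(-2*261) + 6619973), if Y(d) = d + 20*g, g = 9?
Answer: 1/6619631 ≈ 1.5107e-7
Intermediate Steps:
Y(d) = 180 + d (Y(d) = d + 20*9 = d + 180 = 180 + d)
1/(Y(-2*261) + 6619973) = 1/((180 - 2*261) + 6619973) = 1/((180 - 522) + 6619973) = 1/(-342 + 6619973) = 1/6619631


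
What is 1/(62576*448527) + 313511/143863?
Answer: 8799321247976935/4037806496987376 ≈ 2.1792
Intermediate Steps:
1/(62576*448527) + 313511/143863 = (1/62576)*(1/448527) + 313511*(1/143863) = 1/28067025552 + 313511/143863 = 8799321247976935/4037806496987376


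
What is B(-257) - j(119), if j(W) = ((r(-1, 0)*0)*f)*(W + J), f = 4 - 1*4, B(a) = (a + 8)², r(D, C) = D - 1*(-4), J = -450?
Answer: 62001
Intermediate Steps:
r(D, C) = 4 + D (r(D, C) = D + 4 = 4 + D)
B(a) = (8 + a)²
f = 0 (f = 4 - 4 = 0)
j(W) = 0 (j(W) = (((4 - 1)*0)*0)*(W - 450) = ((3*0)*0)*(-450 + W) = (0*0)*(-450 + W) = 0*(-450 + W) = 0)
B(-257) - j(119) = (8 - 257)² - 1*0 = (-249)² + 0 = 62001 + 0 = 62001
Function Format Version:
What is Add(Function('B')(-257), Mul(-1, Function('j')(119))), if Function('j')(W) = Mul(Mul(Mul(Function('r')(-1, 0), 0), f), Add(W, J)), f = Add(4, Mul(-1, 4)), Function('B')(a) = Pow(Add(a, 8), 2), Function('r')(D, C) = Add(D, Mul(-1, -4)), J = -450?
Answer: 62001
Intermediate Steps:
Function('r')(D, C) = Add(4, D) (Function('r')(D, C) = Add(D, 4) = Add(4, D))
Function('B')(a) = Pow(Add(8, a), 2)
f = 0 (f = Add(4, -4) = 0)
Function('j')(W) = 0 (Function('j')(W) = Mul(Mul(Mul(Add(4, -1), 0), 0), Add(W, -450)) = Mul(Mul(Mul(3, 0), 0), Add(-450, W)) = Mul(Mul(0, 0), Add(-450, W)) = Mul(0, Add(-450, W)) = 0)
Add(Function('B')(-257), Mul(-1, Function('j')(119))) = Add(Pow(Add(8, -257), 2), Mul(-1, 0)) = Add(Pow(-249, 2), 0) = Add(62001, 0) = 62001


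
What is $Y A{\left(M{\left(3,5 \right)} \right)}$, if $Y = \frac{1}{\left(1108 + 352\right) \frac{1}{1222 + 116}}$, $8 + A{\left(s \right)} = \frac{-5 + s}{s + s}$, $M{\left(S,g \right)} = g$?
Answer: $- \frac{2676}{365} \approx -7.3315$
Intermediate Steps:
$A{\left(s \right)} = -8 + \frac{-5 + s}{2 s}$ ($A{\left(s \right)} = -8 + \frac{-5 + s}{s + s} = -8 + \frac{-5 + s}{2 s}$)
$Y = \frac{669}{730}$ ($Y = \frac{1}{1460 \cdot \frac{1}{1338}} = \frac{1}{\frac{730}{669}} = \frac{669}{730} \approx 0.91644$)
$Y A{\left(M{\left(3,5 \right)} \right)} = \frac{669 \frac{5 \left(-1 - 15\right)}{2 \cdot 5}}{730} = \frac{669 \cdot \frac{5}{2} \cdot \frac{1}{5} \left(-1 - 15\right)}{730} = \frac{669 \cdot \frac{5}{2} \cdot \frac{1}{5} \left(-16\right)}{730} = \frac{669}{730} \left(-8\right) = - \frac{2676}{365}$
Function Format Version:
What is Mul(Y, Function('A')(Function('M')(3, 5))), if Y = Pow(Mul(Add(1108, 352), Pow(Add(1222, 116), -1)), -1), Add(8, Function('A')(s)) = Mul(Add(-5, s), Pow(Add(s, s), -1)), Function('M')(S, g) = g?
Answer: Rational(-2676, 365) ≈ -7.3315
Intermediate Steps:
Function('A')(s) = Add(-8, Mul(Rational(1, 2), Pow(s, -1), Add(-5, s))) (Function('A')(s) = Add(-8, Mul(Add(-5, s), Pow(Add(s, s), -1))) = Add(-8, Mul(Add(-5, s), Pow(Mul(2, s), -1))) = Add(-8, Mul(Add(-5, s), Mul(Rational(1, 2), Pow(s, -1)))) = Add(-8, Mul(Rational(1, 2), Pow(s, -1), Add(-5, s))))
Y = Rational(669, 730) (Y = Pow(Mul(1460, Pow(1338, -1)), -1) = Pow(Mul(1460, Rational(1, 1338)), -1) = Pow(Rational(730, 669), -1) = Rational(669, 730) ≈ 0.91644)
Mul(Y, Function('A')(Function('M')(3, 5))) = Mul(Rational(669, 730), Mul(Rational(5, 2), Pow(5, -1), Add(-1, Mul(-3, 5)))) = Mul(Rational(669, 730), Mul(Rational(5, 2), Rational(1, 5), Add(-1, -15))) = Mul(Rational(669, 730), Mul(Rational(5, 2), Rational(1, 5), -16)) = Mul(Rational(669, 730), -8) = Rational(-2676, 365)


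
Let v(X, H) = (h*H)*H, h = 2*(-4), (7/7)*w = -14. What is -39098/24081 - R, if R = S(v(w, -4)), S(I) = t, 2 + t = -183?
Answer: 4415887/24081 ≈ 183.38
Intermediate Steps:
w = -14
h = -8
v(X, H) = -8*H² (v(X, H) = (-8*H)*H = -8*H²)
t = -185 (t = -2 - 183 = -185)
S(I) = -185
R = -185
-39098/24081 - R = -39098/24081 - 1*(-185) = -39098*1/24081 + 185 = -39098/24081 + 185 = 4415887/24081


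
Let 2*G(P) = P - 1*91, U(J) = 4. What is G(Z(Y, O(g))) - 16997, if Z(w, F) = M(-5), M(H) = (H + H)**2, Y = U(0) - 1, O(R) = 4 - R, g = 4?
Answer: -33985/2 ≈ -16993.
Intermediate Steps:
Y = 3 (Y = 4 - 1 = 3)
M(H) = 4*H**2 (M(H) = (2*H)**2 = 4*H**2)
Z(w, F) = 100 (Z(w, F) = 4*(-5)**2 = 4*25 = 100)
G(P) = -91/2 + P/2 (G(P) = (P - 1*91)/2 = (P - 91)/2 = (-91 + P)/2 = -91/2 + P/2)
G(Z(Y, O(g))) - 16997 = (-91/2 + (1/2)*100) - 16997 = (-91/2 + 50) - 16997 = 9/2 - 16997 = -33985/2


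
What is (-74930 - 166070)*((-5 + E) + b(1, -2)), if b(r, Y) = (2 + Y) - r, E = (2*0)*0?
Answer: 1446000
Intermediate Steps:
E = 0 (E = 0*0 = 0)
b(r, Y) = 2 + Y - r
(-74930 - 166070)*((-5 + E) + b(1, -2)) = (-74930 - 166070)*((-5 + 0) + (2 - 2 - 1*1)) = -241000*(-5 + (2 - 2 - 1)) = -241000*(-5 - 1) = -241000*(-6) = 1446000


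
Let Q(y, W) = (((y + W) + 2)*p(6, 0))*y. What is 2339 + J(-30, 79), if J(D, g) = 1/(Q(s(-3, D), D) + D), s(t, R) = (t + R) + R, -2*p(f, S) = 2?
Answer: 13479656/5763 ≈ 2339.0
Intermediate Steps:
p(f, S) = -1 (p(f, S) = -½*2 = -1)
s(t, R) = t + 2*R (s(t, R) = (R + t) + R = t + 2*R)
Q(y, W) = y*(-2 - W - y) (Q(y, W) = (((y + W) + 2)*(-1))*y = (((W + y) + 2)*(-1))*y = ((2 + W + y)*(-1))*y = (-2 - W - y)*y = y*(-2 - W - y))
J(D, g) = 1/(D - (-1 + 3*D)*(-3 + 2*D)) (J(D, g) = 1/(-(-3 + 2*D)*(2 + D + (-3 + 2*D)) + D) = 1/(-(-3 + 2*D)*(-1 + 3*D) + D) = 1/(-(-1 + 3*D)*(-3 + 2*D) + D) = 1/(D - (-1 + 3*D)*(-3 + 2*D)))
2339 + J(-30, 79) = 2339 + 1/(-3 - 6*(-30)² + 12*(-30)) = 2339 + 1/(-3 - 6*900 - 360) = 2339 + 1/(-3 - 5400 - 360) = 2339 + 1/(-5763) = 2339 - 1/5763 = 13479656/5763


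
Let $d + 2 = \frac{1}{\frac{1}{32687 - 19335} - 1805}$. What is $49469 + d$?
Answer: $\frac{1192172445301}{24100359} \approx 49467.0$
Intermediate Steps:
$d = - \frac{48214070}{24100359}$ ($d = -2 + \frac{1}{\frac{1}{32687 - 19335} - 1805} = -2 + \frac{1}{\frac{1}{13352} - 1805} = -2 + \frac{1}{- \frac{24100359}{13352}} = -2 - \frac{13352}{24100359} = - \frac{48214070}{24100359} \approx -2.0006$)
$49469 + d = 49469 - \frac{48214070}{24100359} = \frac{1192172445301}{24100359}$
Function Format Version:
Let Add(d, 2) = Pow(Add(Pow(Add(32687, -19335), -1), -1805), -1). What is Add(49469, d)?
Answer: Rational(1192172445301, 24100359) ≈ 49467.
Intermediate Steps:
d = Rational(-48214070, 24100359) (d = Add(-2, Pow(Add(Pow(Add(32687, -19335), -1), -1805), -1)) = Add(-2, Pow(Add(Pow(13352, -1), -1805), -1)) = Add(-2, Pow(Add(Rational(1, 13352), -1805), -1)) = Add(-2, Pow(Rational(-24100359, 13352), -1)) = Add(-2, Rational(-13352, 24100359)) = Rational(-48214070, 24100359) ≈ -2.0006)
Add(49469, d) = Add(49469, Rational(-48214070, 24100359)) = Rational(1192172445301, 24100359)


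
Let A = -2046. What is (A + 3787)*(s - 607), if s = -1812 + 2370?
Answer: -85309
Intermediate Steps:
s = 558
(A + 3787)*(s - 607) = (-2046 + 3787)*(558 - 607) = 1741*(-49) = -85309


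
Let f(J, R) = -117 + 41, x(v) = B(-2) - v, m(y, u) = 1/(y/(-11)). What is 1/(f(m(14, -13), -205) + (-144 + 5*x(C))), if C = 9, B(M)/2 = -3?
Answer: -1/295 ≈ -0.0033898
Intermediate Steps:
B(M) = -6 (B(M) = 2*(-3) = -6)
m(y, u) = -11/y (m(y, u) = 1/(y*(-1/11)) = 1/(-y/11) = -11/y)
x(v) = -6 - v
f(J, R) = -76
1/(f(m(14, -13), -205) + (-144 + 5*x(C))) = 1/(-76 + (-144 + 5*(-6 - 1*9))) = 1/(-76 + (-144 + 5*(-6 - 9))) = 1/(-76 + (-144 + 5*(-15))) = 1/(-76 + (-144 - 75)) = 1/(-76 - 219) = 1/(-295) = -1/295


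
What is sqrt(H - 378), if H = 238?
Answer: 2*I*sqrt(35) ≈ 11.832*I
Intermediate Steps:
sqrt(H - 378) = sqrt(238 - 378) = sqrt(-140) = 2*I*sqrt(35)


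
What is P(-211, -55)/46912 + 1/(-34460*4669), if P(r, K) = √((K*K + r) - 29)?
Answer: -1/160893740 + √2785/46912 ≈ 0.0011249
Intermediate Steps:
P(r, K) = √(-29 + r + K²) (P(r, K) = √((K² + r) - 29) = √((r + K²) - 29) = √(-29 + r + K²))
P(-211, -55)/46912 + 1/(-34460*4669) = √(-29 - 211 + (-55)²)/46912 + 1/(-34460*4669) = √(-29 - 211 + 3025)*(1/46912) - 1/34460*1/4669 = √2785*(1/46912) - 1/160893740 = √2785/46912 - 1/160893740 = -1/160893740 + √2785/46912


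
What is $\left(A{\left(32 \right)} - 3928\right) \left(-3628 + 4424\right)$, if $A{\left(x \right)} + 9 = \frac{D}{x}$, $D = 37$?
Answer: $- \frac{25063453}{8} \approx -3.1329 \cdot 10^{6}$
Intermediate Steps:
$A{\left(x \right)} = -9 + \frac{37}{x}$
$\left(A{\left(32 \right)} - 3928\right) \left(-3628 + 4424\right) = \left(\left(-9 + \frac{37}{32}\right) - 3928\right) \left(-3628 + 4424\right) = \left(\left(-9 + 37 \cdot \frac{1}{32}\right) - 3928\right) 796 = \left(\left(-9 + \frac{37}{32}\right) - 3928\right) 796 = \left(- \frac{251}{32} - 3928\right) 796 = \left(- \frac{125947}{32}\right) 796 = - \frac{25063453}{8}$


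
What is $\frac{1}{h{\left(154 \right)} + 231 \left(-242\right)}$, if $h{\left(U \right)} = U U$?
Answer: $- \frac{1}{32186} \approx -3.1069 \cdot 10^{-5}$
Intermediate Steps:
$h{\left(U \right)} = U^{2}$
$\frac{1}{h{\left(154 \right)} + 231 \left(-242\right)} = \frac{1}{154^{2} + 231 \left(-242\right)} = \frac{1}{23716 - 55902} = \frac{1}{-32186} = - \frac{1}{32186}$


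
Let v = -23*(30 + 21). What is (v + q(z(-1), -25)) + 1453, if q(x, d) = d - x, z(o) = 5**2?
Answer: 230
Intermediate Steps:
z(o) = 25
v = -1173 (v = -23*51 = -1173)
(v + q(z(-1), -25)) + 1453 = (-1173 + (-25 - 1*25)) + 1453 = (-1173 + (-25 - 25)) + 1453 = (-1173 - 50) + 1453 = -1223 + 1453 = 230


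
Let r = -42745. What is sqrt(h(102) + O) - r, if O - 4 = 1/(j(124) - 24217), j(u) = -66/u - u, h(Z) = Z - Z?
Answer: 42745 + sqrt(364413726146)/301835 ≈ 42747.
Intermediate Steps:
h(Z) = 0
j(u) = -u - 66/u
O = 6036638/1509175 (O = 4 + 1/((-1*124 - 66/124) - 24217) = 4 + 1/((-124 - 66*1/124) - 24217) = 4 + 1/((-124 - 33/62) - 24217) = 4 + 1/(-7721/62 - 24217) = 4 + 1/(-1509175/62) = 4 - 62/1509175 = 6036638/1509175 ≈ 4.0000)
sqrt(h(102) + O) - r = sqrt(0 + 6036638/1509175) - 1*(-42745) = sqrt(6036638/1509175) + 42745 = sqrt(364413726146)/301835 + 42745 = 42745 + sqrt(364413726146)/301835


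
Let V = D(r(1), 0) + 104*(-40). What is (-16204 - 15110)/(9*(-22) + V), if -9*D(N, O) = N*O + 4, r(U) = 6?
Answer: 140913/19613 ≈ 7.1847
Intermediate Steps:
D(N, O) = -4/9 - N*O/9 (D(N, O) = -(N*O + 4)/9 = -(4 + N*O)/9 = -4/9 - N*O/9)
V = -37444/9 (V = (-4/9 - 1/9*6*0) + 104*(-40) = (-4/9 + 0) - 4160 = -4/9 - 4160 = -37444/9 ≈ -4160.4)
(-16204 - 15110)/(9*(-22) + V) = (-16204 - 15110)/(9*(-22) - 37444/9) = -31314/(-198 - 37444/9) = -31314/(-39226/9) = -31314*(-9/39226) = 140913/19613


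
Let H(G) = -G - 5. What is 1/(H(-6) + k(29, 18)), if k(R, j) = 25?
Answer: 1/26 ≈ 0.038462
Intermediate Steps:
H(G) = -5 - G
1/(H(-6) + k(29, 18)) = 1/((-5 - 1*(-6)) + 25) = 1/((-5 + 6) + 25) = 1/(1 + 25) = 1/26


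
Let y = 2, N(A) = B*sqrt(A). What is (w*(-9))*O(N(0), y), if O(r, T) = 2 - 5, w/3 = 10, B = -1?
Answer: 810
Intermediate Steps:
w = 30 (w = 3*10 = 30)
N(A) = -sqrt(A)
O(r, T) = -3
(w*(-9))*O(N(0), y) = (30*(-9))*(-3) = -270*(-3) = 810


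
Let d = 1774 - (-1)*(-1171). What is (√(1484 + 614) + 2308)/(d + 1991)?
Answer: 1154/1297 + √2098/2594 ≈ 0.90740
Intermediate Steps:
d = 603 (d = 1774 - 1*1171 = 1774 - 1171 = 603)
(√(1484 + 614) + 2308)/(d + 1991) = (√(1484 + 614) + 2308)/(603 + 1991) = (√2098 + 2308)/2594 = (2308 + √2098)*(1/2594) = 1154/1297 + √2098/2594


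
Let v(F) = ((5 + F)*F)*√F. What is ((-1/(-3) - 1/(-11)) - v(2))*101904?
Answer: 43232 - 1426656*√2 ≈ -1.9744e+6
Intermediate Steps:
v(F) = F^(3/2)*(5 + F) (v(F) = (F*(5 + F))*√F = F^(3/2)*(5 + F))
((-1/(-3) - 1/(-11)) - v(2))*101904 = ((-1/(-3) - 1/(-11)) - 2^(3/2)*(5 + 2))*101904 = ((-1*(-⅓) - 1*(-1/11)) - 2*√2*7)*101904 = ((⅓ + 1/11) - 14*√2)*101904 = (14/33 - 14*√2)*101904 = 43232 - 1426656*√2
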